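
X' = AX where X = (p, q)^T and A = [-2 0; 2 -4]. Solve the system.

p(t) = -K_2e^(-2t), q(t) = K_1e^(-4t) - K_2e^(-2t)

Coefficient matrix A = [[-2, 0], [2, -4]].
Characteristic polynomial det(A - λI) = λ^2 + 6λ + 8 = 0.
Eigenvalues λ = -4, -2.
For λ=-4: (A-λI) row 1 is [2, 0], so an eigenvector is (0, 1).
For λ=-2: (A-λI) row 2 is [2, -2], so an eigenvector is (-1, -1).
General solution: K_1e^(-4t)(0,1) + K_2e^(-2t)(-1,-1).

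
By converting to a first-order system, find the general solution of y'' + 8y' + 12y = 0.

Let x_1 = y, x_2 = y'. Then x_1' = x_2 and x_2' = -12x_1 - 8x_2.
A = [[0,1],[-12,-8]]; det(A-λI) = λ^2 + 8λ + 12.
Eigenvalues λ = -2, -6 with eigenvectors (1,-2), (1,-6).

y(t) = K_1e^(-2t) + K_2e^(-6t)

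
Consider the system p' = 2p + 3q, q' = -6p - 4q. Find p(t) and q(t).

Coefficient matrix A = [[2, 3], [-6, -4]].
Characteristic polynomial det(A - λI) = λ^2 + 2λ + 10 = 0.
Eigenvalues λ = -1 ± 3i (complex conjugate pair).
For λ=-1+3i: an eigenvector is (0,1) - i(1,-1) = (0 - i, 1 + i).
A real fundamental pair from Re and Im of e^((-1+3i)t)v: X_1 = e^(-t)(cos(3t)·(0,1) + sin(3t)·(1,-1)), X_2 = e^(-t)(sin(3t)·(0,1) - cos(3t)·(1,-1)).
General solution: K_1X_1 + K_2X_2.

p(t) = K_1e^(-t)sin(3t) - K_2e^(-t)cos(3t), q(t) = -K_1e^(-t)sin(3t) + K_1e^(-t)cos(3t) + K_2e^(-t)sin(3t) + K_2e^(-t)cos(3t)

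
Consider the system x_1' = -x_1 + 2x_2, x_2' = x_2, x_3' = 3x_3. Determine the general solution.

Coefficient matrix A = [[-1, 2, 0], [0, 1, 0], [0, 0, 3]].
det(A - λI) = 0 gives eigenvalues λ = 1, 3, -1.
For λ=1: eigenvector (1,1,0).
For λ=3: eigenvector (0,0,1).
For λ=-1: eigenvector (-1,0,0).
General solution: K_1e^(t)(1,1,0) + K_2e^(3t)(0,0,1) + K_3e^(-t)(-1,0,0).

x_1(t) = K_1e^(t) - K_3e^(-t), x_2(t) = K_1e^(t), x_3(t) = K_2e^(3t)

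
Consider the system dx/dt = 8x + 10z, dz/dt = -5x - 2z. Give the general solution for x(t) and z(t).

x(t) = -c_1e^(3t)sin(5t) + c_1e^(3t)cos(5t) + c_2e^(3t)sin(5t) + c_2e^(3t)cos(5t), z(t) = -c_1e^(3t)cos(5t) - c_2e^(3t)sin(5t)

Coefficient matrix A = [[8, 10], [-5, -2]].
Characteristic polynomial det(A - λI) = λ^2 - 6λ + 34 = 0.
Eigenvalues λ = 3 ± 5i (complex conjugate pair).
For λ=3+5i: an eigenvector is (1,-1) - i(-1,0) = (1 + i, -1).
A real fundamental pair from Re and Im of e^((3+5i)t)v: X_1 = e^(3t)(cos(5t)·(1,-1) + sin(5t)·(-1,0)), X_2 = e^(3t)(sin(5t)·(1,-1) - cos(5t)·(-1,0)).
General solution: c_1X_1 + c_2X_2.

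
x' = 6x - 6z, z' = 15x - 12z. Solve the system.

x(t) = K_1e^(-3t)sin(3t) - K_1e^(-3t)cos(3t) - K_2e^(-3t)sin(3t) - K_2e^(-3t)cos(3t), z(t) = K_1e^(-3t)sin(3t) - 2K_1e^(-3t)cos(3t) - 2K_2e^(-3t)sin(3t) - K_2e^(-3t)cos(3t)

Coefficient matrix A = [[6, -6], [15, -12]].
Characteristic polynomial det(A - λI) = λ^2 + 6λ + 18 = 0.
Eigenvalues λ = -3 ± 3i (complex conjugate pair).
For λ=-3+3i: an eigenvector is (-1,-2) - i(1,1) = (-1 - i, -2 - i).
A real fundamental pair from Re and Im of e^((-3+3i)t)v: X_1 = e^(-3t)(cos(3t)·(-1,-2) + sin(3t)·(1,1)), X_2 = e^(-3t)(sin(3t)·(-1,-2) - cos(3t)·(1,1)).
General solution: K_1X_1 + K_2X_2.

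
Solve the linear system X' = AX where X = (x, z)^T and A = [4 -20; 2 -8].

Coefficient matrix A = [[4, -20], [2, -8]].
Characteristic polynomial det(A - λI) = λ^2 + 4λ + 8 = 0.
Eigenvalues λ = -2 ± 2i (complex conjugate pair).
For λ=-2+2i: an eigenvector is (-1,0) - i(-3,-1) = (-1 + 3i, 0 + i).
A real fundamental pair from Re and Im of e^((-2+2i)t)v: X_1 = e^(-2t)(cos(2t)·(-1,0) + sin(2t)·(-3,-1)), X_2 = e^(-2t)(sin(2t)·(-1,0) - cos(2t)·(-3,-1)).
General solution: K_1X_1 + K_2X_2.

x(t) = -3K_1e^(-2t)sin(2t) - K_1e^(-2t)cos(2t) - K_2e^(-2t)sin(2t) + 3K_2e^(-2t)cos(2t), z(t) = -K_1e^(-2t)sin(2t) + K_2e^(-2t)cos(2t)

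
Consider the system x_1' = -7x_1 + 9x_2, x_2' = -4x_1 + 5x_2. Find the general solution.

x_1(t) = 3c_1e^(-t) + 3c_2te^(-t) + c_2e^(-t), x_2(t) = 2c_1e^(-t) + 2c_2te^(-t) + c_2e^(-t)

Coefficient matrix A = [[-7, 9], [-4, 5]].
Characteristic polynomial det(A - λI) = λ^2 + 2λ + 1 = 0.
Single eigenvalue λ = -1 with algebraic multiplicity 2.
Eigenvector v = (3,2); generalized eigenvector w with (A-λI)w=v is (1,1).
General solution: e^(-t)[c_1·v + c_2·(t·v + w)].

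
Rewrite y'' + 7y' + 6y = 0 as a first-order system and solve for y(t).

Let x_1 = y, x_2 = y'. Then x_1' = x_2 and x_2' = -6x_1 - 7x_2.
A = [[0,1],[-6,-7]]; det(A-λI) = λ^2 + 7λ + 6.
Eigenvalues λ = -6, -1 with eigenvectors (1,-6), (1,-1).

y(t) = C_1e^(-6t) + C_2e^(-t)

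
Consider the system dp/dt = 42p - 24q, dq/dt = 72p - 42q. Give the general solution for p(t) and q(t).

Coefficient matrix A = [[42, -24], [72, -42]].
Characteristic polynomial det(A - λI) = λ^2 - 36 = 0.
Eigenvalues λ = 6, -6.
For λ=6: (A-λI) row 1 is [36, -24], so an eigenvector is (-2, -3).
For λ=-6: (A-λI) row 1 is [48, -24], so an eigenvector is (1, 2).
General solution: c_1e^(6t)(-2,-3) + c_2e^(-6t)(1,2).

p(t) = -2c_1e^(6t) + c_2e^(-6t), q(t) = -3c_1e^(6t) + 2c_2e^(-6t)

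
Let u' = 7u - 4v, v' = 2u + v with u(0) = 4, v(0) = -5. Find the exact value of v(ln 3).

A = [[7,-4],[2,1]]; eigenvalues λ = 3, 5.
Eigenvectors: (1,1) for λ=3, (-2,-1) for λ=5.
From the initial condition, c_1 = -14, c_2 = -9.
v(ln 3) = (-14)(3^3)(1) + (-9)(3^5)(-1) = 1809.

1809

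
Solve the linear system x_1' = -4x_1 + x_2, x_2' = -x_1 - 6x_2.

Coefficient matrix A = [[-4, 1], [-1, -6]].
Characteristic polynomial det(A - λI) = λ^2 + 10λ + 25 = 0.
Single eigenvalue λ = -5 with algebraic multiplicity 2.
Eigenvector v = (1,-1); generalized eigenvector w with (A-λI)w=v is (-1,2).
General solution: e^(-5t)[c_1·v + c_2·(t·v + w)].

x_1(t) = c_1e^(-5t) + c_2te^(-5t) - c_2e^(-5t), x_2(t) = -c_1e^(-5t) - c_2te^(-5t) + 2c_2e^(-5t)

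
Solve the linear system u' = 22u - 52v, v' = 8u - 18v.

Coefficient matrix A = [[22, -52], [8, -18]].
Characteristic polynomial det(A - λI) = λ^2 - 4λ + 20 = 0.
Eigenvalues λ = 2 ± 4i (complex conjugate pair).
For λ=2+4i: an eigenvector is (-2,-1) - i(3,1) = (-2 - 3i, -1 - i).
A real fundamental pair from Re and Im of e^((2+4i)t)v: X_1 = e^(2t)(cos(4t)·(-2,-1) + sin(4t)·(3,1)), X_2 = e^(2t)(sin(4t)·(-2,-1) - cos(4t)·(3,1)).
General solution: C_1X_1 + C_2X_2.

u(t) = 3C_1e^(2t)sin(4t) - 2C_1e^(2t)cos(4t) - 2C_2e^(2t)sin(4t) - 3C_2e^(2t)cos(4t), v(t) = C_1e^(2t)sin(4t) - C_1e^(2t)cos(4t) - C_2e^(2t)sin(4t) - C_2e^(2t)cos(4t)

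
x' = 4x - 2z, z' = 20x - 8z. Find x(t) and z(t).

Coefficient matrix A = [[4, -2], [20, -8]].
Characteristic polynomial det(A - λI) = λ^2 + 4λ + 8 = 0.
Eigenvalues λ = -2 ± 2i (complex conjugate pair).
For λ=-2+2i: an eigenvector is (1,3) - i(0,1) = (1, 3 - i).
A real fundamental pair from Re and Im of e^((-2+2i)t)v: X_1 = e^(-2t)(cos(2t)·(1,3) + sin(2t)·(0,1)), X_2 = e^(-2t)(sin(2t)·(1,3) - cos(2t)·(0,1)).
General solution: K_1X_1 + K_2X_2.

x(t) = K_1e^(-2t)cos(2t) + K_2e^(-2t)sin(2t), z(t) = K_1e^(-2t)sin(2t) + 3K_1e^(-2t)cos(2t) + 3K_2e^(-2t)sin(2t) - K_2e^(-2t)cos(2t)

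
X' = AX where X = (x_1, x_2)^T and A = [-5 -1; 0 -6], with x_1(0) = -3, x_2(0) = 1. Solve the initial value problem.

Coefficient matrix A = [[-5, -1], [0, -6]].
Characteristic polynomial det(A - λI) = λ^2 + 11λ + 30 = 0.
Eigenvalues λ = -5, -6.
For λ=-5: (A-λI) row 1 is [0, -1], so an eigenvector is (1, 0).
For λ=-6: (A-λI) row 1 is [1, -1], so an eigenvector is (-1, -1).
General solution: C_1e^(-5t)(1,0) + C_2e^(-6t)(-1,-1).
Applying x_1(0)=-3, x_2(0)=1 gives C_1=-4, C_2=-1.

x_1(t) = -4e^(-5t) + e^(-6t), x_2(t) = e^(-6t)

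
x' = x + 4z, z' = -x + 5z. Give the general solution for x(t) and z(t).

x(t) = 2C_1e^(3t) + 2C_2te^(3t) - C_2e^(3t), z(t) = C_1e^(3t) + C_2te^(3t)

Coefficient matrix A = [[1, 4], [-1, 5]].
Characteristic polynomial det(A - λI) = λ^2 - 6λ + 9 = 0.
Single eigenvalue λ = 3 with algebraic multiplicity 2.
Eigenvector v = (2,1); generalized eigenvector w with (A-λI)w=v is (-1,0).
General solution: e^(3t)[C_1·v + C_2·(t·v + w)].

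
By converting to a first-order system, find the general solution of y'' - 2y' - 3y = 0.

Let x_1 = y, x_2 = y'. Then x_1' = x_2 and x_2' = 3x_1 + 2x_2.
A = [[0,1],[3,2]]; det(A-λI) = λ^2 - 2λ - 3.
Eigenvalues λ = 3, -1 with eigenvectors (1,3), (1,-1).

y(t) = c_1e^(3t) + c_2e^(-t)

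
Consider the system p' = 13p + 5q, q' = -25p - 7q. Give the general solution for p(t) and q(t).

p(t) = C_1e^(3t)cos(5t) + C_2e^(3t)sin(5t), q(t) = -C_1e^(3t)sin(5t) - 2C_1e^(3t)cos(5t) - 2C_2e^(3t)sin(5t) + C_2e^(3t)cos(5t)

Coefficient matrix A = [[13, 5], [-25, -7]].
Characteristic polynomial det(A - λI) = λ^2 - 6λ + 34 = 0.
Eigenvalues λ = 3 ± 5i (complex conjugate pair).
For λ=3+5i: an eigenvector is (1,-2) - i(0,-1) = (1, -2 + i).
A real fundamental pair from Re and Im of e^((3+5i)t)v: X_1 = e^(3t)(cos(5t)·(1,-2) + sin(5t)·(0,-1)), X_2 = e^(3t)(sin(5t)·(1,-2) - cos(5t)·(0,-1)).
General solution: C_1X_1 + C_2X_2.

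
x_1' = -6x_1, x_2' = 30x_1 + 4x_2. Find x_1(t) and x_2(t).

Coefficient matrix A = [[-6, 0], [30, 4]].
Characteristic polynomial det(A - λI) = λ^2 + 2λ - 24 = 0.
Eigenvalues λ = 4, -6.
For λ=4: (A-λI) row 1 is [-10, 0], so an eigenvector is (0, 1).
For λ=-6: (A-λI) row 2 is [30, 10], so an eigenvector is (-1, 3).
General solution: C_1e^(4t)(0,1) + C_2e^(-6t)(-1,3).

x_1(t) = -C_2e^(-6t), x_2(t) = C_1e^(4t) + 3C_2e^(-6t)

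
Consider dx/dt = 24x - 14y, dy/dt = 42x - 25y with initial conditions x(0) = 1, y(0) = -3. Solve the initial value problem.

Coefficient matrix A = [[24, -14], [42, -25]].
Characteristic polynomial det(A - λI) = λ^2 + λ - 12 = 0.
Eigenvalues λ = 3, -4.
For λ=3: (A-λI) row 1 is [21, -14], so an eigenvector is (2, 3).
For λ=-4: (A-λI) row 1 is [28, -14], so an eigenvector is (-1, -2).
General solution: K_1e^(3t)(2,3) + K_2e^(-4t)(-1,-2).
Applying x(0)=1, y(0)=-3 gives K_1=5, K_2=9.

x(t) = 10e^(3t) - 9e^(-4t), y(t) = 15e^(3t) - 18e^(-4t)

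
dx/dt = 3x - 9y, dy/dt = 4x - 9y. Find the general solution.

Coefficient matrix A = [[3, -9], [4, -9]].
Characteristic polynomial det(A - λI) = λ^2 + 6λ + 9 = 0.
Single eigenvalue λ = -3 with algebraic multiplicity 2.
Eigenvector v = (-3,-2); generalized eigenvector w with (A-λI)w=v is (-2,-1).
General solution: e^(-3t)[c_1·v + c_2·(t·v + w)].

x(t) = -3c_1e^(-3t) - 3c_2te^(-3t) - 2c_2e^(-3t), y(t) = -2c_1e^(-3t) - 2c_2te^(-3t) - c_2e^(-3t)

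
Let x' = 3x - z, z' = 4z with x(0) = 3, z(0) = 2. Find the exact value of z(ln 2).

A = [[3,-1],[0,4]]; eigenvalues λ = 3, 4.
Eigenvectors: (1,0) for λ=3, (1,-1) for λ=4.
From the initial condition, c_1 = 5, c_2 = -2.
z(ln 2) = (5)(2^3)(0) + (-2)(2^4)(-1) = 32.

32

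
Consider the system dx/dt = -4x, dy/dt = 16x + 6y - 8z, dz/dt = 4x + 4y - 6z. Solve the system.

x(t) = K_1e^(-4t), y(t) = K_2e^(-2t) + 2K_3e^(2t), z(t) = 2K_1e^(-4t) + K_2e^(-2t) + K_3e^(2t)

Coefficient matrix A = [[-4, 0, 0], [16, 6, -8], [4, 4, -6]].
det(A - λI) = 0 gives eigenvalues λ = -4, -2, 2.
For λ=-4: eigenvector (1,0,2).
For λ=-2: eigenvector (0,1,1).
For λ=2: eigenvector (0,2,1).
General solution: K_1e^(-4t)(1,0,2) + K_2e^(-2t)(0,1,1) + K_3e^(2t)(0,2,1).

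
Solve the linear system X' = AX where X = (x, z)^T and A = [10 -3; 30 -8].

Coefficient matrix A = [[10, -3], [30, -8]].
Characteristic polynomial det(A - λI) = λ^2 - 2λ + 10 = 0.
Eigenvalues λ = 1 ± 3i (complex conjugate pair).
For λ=1+3i: an eigenvector is (-1,-3) - i(0,-1) = (-1, -3 + i).
A real fundamental pair from Re and Im of e^((1+3i)t)v: X_1 = e^(t)(cos(3t)·(-1,-3) + sin(3t)·(0,-1)), X_2 = e^(t)(sin(3t)·(-1,-3) - cos(3t)·(0,-1)).
General solution: c_1X_1 + c_2X_2.

x(t) = -c_1e^(t)cos(3t) - c_2e^(t)sin(3t), z(t) = -c_1e^(t)sin(3t) - 3c_1e^(t)cos(3t) - 3c_2e^(t)sin(3t) + c_2e^(t)cos(3t)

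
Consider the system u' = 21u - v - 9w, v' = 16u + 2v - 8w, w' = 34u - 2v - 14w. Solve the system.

Coefficient matrix A = [[21, -1, -9], [16, 2, -8], [34, -2, -14]].
det(A - λI) = 0 gives eigenvalues λ = 3, 2, 4.
For λ=3: eigenvector (1,0,2).
For λ=2: eigenvector (1,1,2).
For λ=4: eigenvector (5,4,9).
General solution: c_1e^(3t)(1,0,2) + c_2e^(2t)(1,1,2) + c_3e^(4t)(5,4,9).

u(t) = c_1e^(3t) + c_2e^(2t) + 5c_3e^(4t), v(t) = c_2e^(2t) + 4c_3e^(4t), w(t) = 2c_1e^(3t) + 2c_2e^(2t) + 9c_3e^(4t)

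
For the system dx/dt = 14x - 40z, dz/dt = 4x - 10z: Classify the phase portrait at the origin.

unstable spiral

A = [[14,-40],[4,-10]]; det(A-λI) = λ^2 - 4λ + 20.
λ = 2 ± 4i: positive real part.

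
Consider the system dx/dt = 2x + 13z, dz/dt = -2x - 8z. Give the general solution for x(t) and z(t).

Coefficient matrix A = [[2, 13], [-2, -8]].
Characteristic polynomial det(A - λI) = λ^2 + 6λ + 10 = 0.
Eigenvalues λ = -3 ± i (complex conjugate pair).
For λ=-3+i: an eigenvector is (-3,1) - i(-2,1) = (-3 + 2i, 1 - i).
A real fundamental pair from Re and Im of e^((-3+i)t)v: X_1 = e^(-3t)(cos(t)·(-3,1) + sin(t)·(-2,1)), X_2 = e^(-3t)(sin(t)·(-3,1) - cos(t)·(-2,1)).
General solution: C_1X_1 + C_2X_2.

x(t) = -2C_1e^(-3t)sin(t) - 3C_1e^(-3t)cos(t) - 3C_2e^(-3t)sin(t) + 2C_2e^(-3t)cos(t), z(t) = C_1e^(-3t)sin(t) + C_1e^(-3t)cos(t) + C_2e^(-3t)sin(t) - C_2e^(-3t)cos(t)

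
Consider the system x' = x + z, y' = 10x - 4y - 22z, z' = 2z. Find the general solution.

Coefficient matrix A = [[1, 0, 1], [10, -4, -22], [0, 0, 2]].
det(A - λI) = 0 gives eigenvalues λ = -4, 1, 2.
For λ=-4: eigenvector (0,1,0).
For λ=1: eigenvector (1,2,0).
For λ=2: eigenvector (1,-2,1).
General solution: K_1e^(-4t)(0,1,0) + K_2e^(t)(1,2,0) + K_3e^(2t)(1,-2,1).

x(t) = K_2e^(t) + K_3e^(2t), y(t) = K_1e^(-4t) + 2K_2e^(t) - 2K_3e^(2t), z(t) = K_3e^(2t)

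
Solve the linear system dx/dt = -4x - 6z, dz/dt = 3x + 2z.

x(t) = -K_1e^(-t)sin(3t) - K_1e^(-t)cos(3t) - K_2e^(-t)sin(3t) + K_2e^(-t)cos(3t), z(t) = K_1e^(-t)cos(3t) + K_2e^(-t)sin(3t)

Coefficient matrix A = [[-4, -6], [3, 2]].
Characteristic polynomial det(A - λI) = λ^2 + 2λ + 10 = 0.
Eigenvalues λ = -1 ± 3i (complex conjugate pair).
For λ=-1+3i: an eigenvector is (-1,1) - i(-1,0) = (-1 + i, 1).
A real fundamental pair from Re and Im of e^((-1+3i)t)v: X_1 = e^(-t)(cos(3t)·(-1,1) + sin(3t)·(-1,0)), X_2 = e^(-t)(sin(3t)·(-1,1) - cos(3t)·(-1,0)).
General solution: K_1X_1 + K_2X_2.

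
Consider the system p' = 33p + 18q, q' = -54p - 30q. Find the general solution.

Coefficient matrix A = [[33, 18], [-54, -30]].
Characteristic polynomial det(A - λI) = λ^2 - 3λ - 18 = 0.
Eigenvalues λ = -3, 6.
For λ=-3: (A-λI) row 1 is [36, 18], so an eigenvector is (1, -2).
For λ=6: (A-λI) row 1 is [27, 18], so an eigenvector is (2, -3).
General solution: c_1e^(-3t)(1,-2) + c_2e^(6t)(2,-3).

p(t) = c_1e^(-3t) + 2c_2e^(6t), q(t) = -2c_1e^(-3t) - 3c_2e^(6t)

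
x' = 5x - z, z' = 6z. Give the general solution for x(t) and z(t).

x(t) = c_1e^(6t) + c_2e^(5t), z(t) = -c_1e^(6t)

Coefficient matrix A = [[5, -1], [0, 6]].
Characteristic polynomial det(A - λI) = λ^2 - 11λ + 30 = 0.
Eigenvalues λ = 6, 5.
For λ=6: (A-λI) row 1 is [-1, -1], so an eigenvector is (1, -1).
For λ=5: (A-λI) row 1 is [0, -1], so an eigenvector is (1, 0).
General solution: c_1e^(6t)(1,-1) + c_2e^(5t)(1,0).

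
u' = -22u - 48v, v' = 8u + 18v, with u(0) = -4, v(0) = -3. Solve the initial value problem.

u(t) = 26e^(2t) - 30e^(-6t), v(t) = -13e^(2t) + 10e^(-6t)

Coefficient matrix A = [[-22, -48], [8, 18]].
Characteristic polynomial det(A - λI) = λ^2 + 4λ - 12 = 0.
Eigenvalues λ = 2, -6.
For λ=2: (A-λI) row 1 is [-24, -48], so an eigenvector is (-2, 1).
For λ=-6: (A-λI) row 1 is [-16, -48], so an eigenvector is (-3, 1).
General solution: C_1e^(2t)(-2,1) + C_2e^(-6t)(-3,1).
Applying u(0)=-4, v(0)=-3 gives C_1=-13, C_2=10.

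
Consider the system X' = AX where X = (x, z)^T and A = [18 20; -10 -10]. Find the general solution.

Coefficient matrix A = [[18, 20], [-10, -10]].
Characteristic polynomial det(A - λI) = λ^2 - 8λ + 20 = 0.
Eigenvalues λ = 4 ± 2i (complex conjugate pair).
For λ=4+2i: an eigenvector is (1,-1) - i(-3,2) = (1 + 3i, -1 - 2i).
A real fundamental pair from Re and Im of e^((4+2i)t)v: X_1 = e^(4t)(cos(2t)·(1,-1) + sin(2t)·(-3,2)), X_2 = e^(4t)(sin(2t)·(1,-1) - cos(2t)·(-3,2)).
General solution: c_1X_1 + c_2X_2.

x(t) = -3c_1e^(4t)sin(2t) + c_1e^(4t)cos(2t) + c_2e^(4t)sin(2t) + 3c_2e^(4t)cos(2t), z(t) = 2c_1e^(4t)sin(2t) - c_1e^(4t)cos(2t) - c_2e^(4t)sin(2t) - 2c_2e^(4t)cos(2t)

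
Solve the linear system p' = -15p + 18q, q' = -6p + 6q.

p(t) = 2K_1e^(-6t) + 3K_2e^(-3t), q(t) = K_1e^(-6t) + 2K_2e^(-3t)

Coefficient matrix A = [[-15, 18], [-6, 6]].
Characteristic polynomial det(A - λI) = λ^2 + 9λ + 18 = 0.
Eigenvalues λ = -6, -3.
For λ=-6: (A-λI) row 1 is [-9, 18], so an eigenvector is (2, 1).
For λ=-3: (A-λI) row 1 is [-12, 18], so an eigenvector is (3, 2).
General solution: K_1e^(-6t)(2,1) + K_2e^(-3t)(3,2).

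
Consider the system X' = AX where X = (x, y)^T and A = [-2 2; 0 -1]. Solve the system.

Coefficient matrix A = [[-2, 2], [0, -1]].
Characteristic polynomial det(A - λI) = λ^2 + 3λ + 2 = 0.
Eigenvalues λ = -2, -1.
For λ=-2: (A-λI) row 1 is [0, 2], so an eigenvector is (-1, 0).
For λ=-1: (A-λI) row 1 is [-1, 2], so an eigenvector is (2, 1).
General solution: c_1e^(-2t)(-1,0) + c_2e^(-t)(2,1).

x(t) = -c_1e^(-2t) + 2c_2e^(-t), y(t) = c_2e^(-t)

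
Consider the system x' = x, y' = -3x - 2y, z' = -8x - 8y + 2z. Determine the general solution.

x(t) = C_1e^(t), y(t) = -C_1e^(t) + C_3e^(-2t), z(t) = C_2e^(2t) + 2C_3e^(-2t)

Coefficient matrix A = [[1, 0, 0], [-3, -2, 0], [-8, -8, 2]].
det(A - λI) = 0 gives eigenvalues λ = 1, 2, -2.
For λ=1: eigenvector (1,-1,0).
For λ=2: eigenvector (0,0,1).
For λ=-2: eigenvector (0,1,2).
General solution: C_1e^(t)(1,-1,0) + C_2e^(2t)(0,0,1) + C_3e^(-2t)(0,1,2).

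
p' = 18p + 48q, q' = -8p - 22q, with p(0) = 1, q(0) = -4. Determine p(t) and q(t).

p(t) = -21e^(2t) + 22e^(-6t), q(t) = 7e^(2t) - 11e^(-6t)

Coefficient matrix A = [[18, 48], [-8, -22]].
Characteristic polynomial det(A - λI) = λ^2 + 4λ - 12 = 0.
Eigenvalues λ = 2, -6.
For λ=2: (A-λI) row 1 is [16, 48], so an eigenvector is (3, -1).
For λ=-6: (A-λI) row 1 is [24, 48], so an eigenvector is (-2, 1).
General solution: K_1e^(2t)(3,-1) + K_2e^(-6t)(-2,1).
Applying p(0)=1, q(0)=-4 gives K_1=-7, K_2=-11.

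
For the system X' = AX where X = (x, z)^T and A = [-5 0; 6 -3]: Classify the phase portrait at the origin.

stable node

A = [[-5,0],[6,-3]]; det(A-λI) = λ^2 + 8λ + 15.
λ = -3, -5: both negative.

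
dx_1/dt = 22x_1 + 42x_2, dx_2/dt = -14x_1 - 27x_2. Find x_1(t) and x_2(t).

x_1(t) = -3K_1e^(-6t) + 2K_2e^(t), x_2(t) = 2K_1e^(-6t) - K_2e^(t)

Coefficient matrix A = [[22, 42], [-14, -27]].
Characteristic polynomial det(A - λI) = λ^2 + 5λ - 6 = 0.
Eigenvalues λ = -6, 1.
For λ=-6: (A-λI) row 1 is [28, 42], so an eigenvector is (-3, 2).
For λ=1: (A-λI) row 1 is [21, 42], so an eigenvector is (2, -1).
General solution: K_1e^(-6t)(-3,2) + K_2e^(t)(2,-1).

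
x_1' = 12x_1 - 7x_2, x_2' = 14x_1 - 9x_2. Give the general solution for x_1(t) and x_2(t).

Coefficient matrix A = [[12, -7], [14, -9]].
Characteristic polynomial det(A - λI) = λ^2 - 3λ - 10 = 0.
Eigenvalues λ = -2, 5.
For λ=-2: (A-λI) row 1 is [14, -7], so an eigenvector is (1, 2).
For λ=5: (A-λI) row 1 is [7, -7], so an eigenvector is (1, 1).
General solution: C_1e^(-2t)(1,2) + C_2e^(5t)(1,1).

x_1(t) = C_1e^(-2t) + C_2e^(5t), x_2(t) = 2C_1e^(-2t) + C_2e^(5t)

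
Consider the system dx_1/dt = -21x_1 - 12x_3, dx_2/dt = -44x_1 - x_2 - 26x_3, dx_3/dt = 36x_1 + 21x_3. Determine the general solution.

Coefficient matrix A = [[-21, 0, -12], [-44, -1, -26], [36, 0, 21]].
det(A - λI) = 0 gives eigenvalues λ = -3, -1, 3.
For λ=-3: eigenvector (2,5,-3).
For λ=-1: eigenvector (0,1,0).
For λ=3: eigenvector (1,2,-2).
General solution: K_1e^(-3t)(2,5,-3) + K_2e^(-t)(0,1,0) + K_3e^(3t)(1,2,-2).

x_1(t) = 2K_1e^(-3t) + K_3e^(3t), x_2(t) = 5K_1e^(-3t) + K_2e^(-t) + 2K_3e^(3t), x_3(t) = -3K_1e^(-3t) - 2K_3e^(3t)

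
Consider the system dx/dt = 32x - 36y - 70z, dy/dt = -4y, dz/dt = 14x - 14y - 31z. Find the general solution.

x(t) = 2C_1e^(-3t) + C_2e^(-4t) + 5C_3e^(4t), y(t) = C_2e^(-4t), z(t) = C_1e^(-3t) + 2C_3e^(4t)

Coefficient matrix A = [[32, -36, -70], [0, -4, 0], [14, -14, -31]].
det(A - λI) = 0 gives eigenvalues λ = -3, -4, 4.
For λ=-3: eigenvector (2,0,1).
For λ=-4: eigenvector (1,1,0).
For λ=4: eigenvector (5,0,2).
General solution: C_1e^(-3t)(2,0,1) + C_2e^(-4t)(1,1,0) + C_3e^(4t)(5,0,2).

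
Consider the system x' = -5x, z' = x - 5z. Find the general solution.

x(t) = C_2e^(-5t), z(t) = C_1e^(-5t) + C_2te^(-5t) - C_2e^(-5t)

Coefficient matrix A = [[-5, 0], [1, -5]].
Characteristic polynomial det(A - λI) = λ^2 + 10λ + 25 = 0.
Single eigenvalue λ = -5 with algebraic multiplicity 2.
Eigenvector v = (0,1); generalized eigenvector w with (A-λI)w=v is (1,-1).
General solution: e^(-5t)[C_1·v + C_2·(t·v + w)].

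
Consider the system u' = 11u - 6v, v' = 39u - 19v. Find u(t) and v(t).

Coefficient matrix A = [[11, -6], [39, -19]].
Characteristic polynomial det(A - λI) = λ^2 + 8λ + 25 = 0.
Eigenvalues λ = -4 ± 3i (complex conjugate pair).
For λ=-4+3i: an eigenvector is (-1,-2) - i(-1,-3) = (-1 + i, -2 + 3i).
A real fundamental pair from Re and Im of e^((-4+3i)t)v: X_1 = e^(-4t)(cos(3t)·(-1,-2) + sin(3t)·(-1,-3)), X_2 = e^(-4t)(sin(3t)·(-1,-2) - cos(3t)·(-1,-3)).
General solution: C_1X_1 + C_2X_2.

u(t) = -C_1e^(-4t)sin(3t) - C_1e^(-4t)cos(3t) - C_2e^(-4t)sin(3t) + C_2e^(-4t)cos(3t), v(t) = -3C_1e^(-4t)sin(3t) - 2C_1e^(-4t)cos(3t) - 2C_2e^(-4t)sin(3t) + 3C_2e^(-4t)cos(3t)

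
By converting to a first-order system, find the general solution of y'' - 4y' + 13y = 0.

Let x_1 = y, x_2 = y'. Then x_1' = x_2 and x_2' = -13x_1 + 4x_2.
A = [[0,1],[-13,4]]; det(A-λI) = λ^2 - 4λ + 13.
Eigenvalues λ = 2 ± 3i.

y(t) = c_1e^(2t)cos(3t) + c_2e^(2t)sin(3t)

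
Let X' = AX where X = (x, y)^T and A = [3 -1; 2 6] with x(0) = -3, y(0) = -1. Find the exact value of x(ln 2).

16

A = [[3,-1],[2,6]]; eigenvalues λ = 4, 5.
Eigenvectors: (1,-1) for λ=4, (1,-2) for λ=5.
From the initial condition, c_1 = -7, c_2 = 4.
x(ln 2) = (-7)(2^4)(1) + (4)(2^5)(1) = 16.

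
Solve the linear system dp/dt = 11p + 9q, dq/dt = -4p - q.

p(t) = 3C_1e^(5t) + 3C_2te^(5t) - C_2e^(5t), q(t) = -2C_1e^(5t) - 2C_2te^(5t) + C_2e^(5t)

Coefficient matrix A = [[11, 9], [-4, -1]].
Characteristic polynomial det(A - λI) = λ^2 - 10λ + 25 = 0.
Single eigenvalue λ = 5 with algebraic multiplicity 2.
Eigenvector v = (3,-2); generalized eigenvector w with (A-λI)w=v is (-1,1).
General solution: e^(5t)[C_1·v + C_2·(t·v + w)].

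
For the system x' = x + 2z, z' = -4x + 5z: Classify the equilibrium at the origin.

A = [[1,2],[-4,5]]; det(A-λI) = λ^2 - 6λ + 13.
λ = 3 ± 2i: positive real part.

unstable spiral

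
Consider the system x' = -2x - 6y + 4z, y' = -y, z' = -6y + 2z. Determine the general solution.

Coefficient matrix A = [[-2, -6, 4], [0, -1, 0], [0, -6, 2]].
det(A - λI) = 0 gives eigenvalues λ = -2, -1, 2.
For λ=-2: eigenvector (1,0,0).
For λ=-1: eigenvector (2,1,2).
For λ=2: eigenvector (1,0,1).
General solution: c_1e^(-2t)(1,0,0) + c_2e^(-t)(2,1,2) + c_3e^(2t)(1,0,1).

x(t) = c_1e^(-2t) + 2c_2e^(-t) + c_3e^(2t), y(t) = c_2e^(-t), z(t) = 2c_2e^(-t) + c_3e^(2t)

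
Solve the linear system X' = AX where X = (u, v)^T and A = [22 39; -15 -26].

u(t) = -2C_1e^(-2t)sin(3t) + 3C_1e^(-2t)cos(3t) + 3C_2e^(-2t)sin(3t) + 2C_2e^(-2t)cos(3t), v(t) = C_1e^(-2t)sin(3t) - 2C_1e^(-2t)cos(3t) - 2C_2e^(-2t)sin(3t) - C_2e^(-2t)cos(3t)

Coefficient matrix A = [[22, 39], [-15, -26]].
Characteristic polynomial det(A - λI) = λ^2 + 4λ + 13 = 0.
Eigenvalues λ = -2 ± 3i (complex conjugate pair).
For λ=-2+3i: an eigenvector is (3,-2) - i(-2,1) = (3 + 2i, -2 - i).
A real fundamental pair from Re and Im of e^((-2+3i)t)v: X_1 = e^(-2t)(cos(3t)·(3,-2) + sin(3t)·(-2,1)), X_2 = e^(-2t)(sin(3t)·(3,-2) - cos(3t)·(-2,1)).
General solution: C_1X_1 + C_2X_2.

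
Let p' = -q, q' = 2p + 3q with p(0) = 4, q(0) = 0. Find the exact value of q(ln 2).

A = [[0,-1],[2,3]]; eigenvalues λ = 1, 2.
Eigenvectors: (1,-1) for λ=1, (-1,2) for λ=2.
From the initial condition, c_1 = 8, c_2 = 4.
q(ln 2) = (8)(2^1)(-1) + (4)(2^2)(2) = 16.

16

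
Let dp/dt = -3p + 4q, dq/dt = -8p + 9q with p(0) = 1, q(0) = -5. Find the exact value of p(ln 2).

A = [[-3,4],[-8,9]]; eigenvalues λ = 5, 1.
Eigenvectors: (1,2) for λ=5, (-1,-1) for λ=1.
From the initial condition, c_1 = -6, c_2 = -7.
p(ln 2) = (-6)(2^5)(1) + (-7)(2^1)(-1) = -178.

-178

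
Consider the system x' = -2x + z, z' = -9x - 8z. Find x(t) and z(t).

Coefficient matrix A = [[-2, 1], [-9, -8]].
Characteristic polynomial det(A - λI) = λ^2 + 10λ + 25 = 0.
Single eigenvalue λ = -5 with algebraic multiplicity 2.
Eigenvector v = (1,-3); generalized eigenvector w with (A-λI)w=v is (0,1).
General solution: e^(-5t)[c_1·v + c_2·(t·v + w)].

x(t) = c_1e^(-5t) + c_2te^(-5t), z(t) = -3c_1e^(-5t) - 3c_2te^(-5t) + c_2e^(-5t)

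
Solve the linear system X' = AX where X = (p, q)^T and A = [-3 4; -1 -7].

Coefficient matrix A = [[-3, 4], [-1, -7]].
Characteristic polynomial det(A - λI) = λ^2 + 10λ + 25 = 0.
Single eigenvalue λ = -5 with algebraic multiplicity 2.
Eigenvector v = (-2,1); generalized eigenvector w with (A-λI)w=v is (-3,1).
General solution: e^(-5t)[K_1·v + K_2·(t·v + w)].

p(t) = -2K_1e^(-5t) - 2K_2te^(-5t) - 3K_2e^(-5t), q(t) = K_1e^(-5t) + K_2te^(-5t) + K_2e^(-5t)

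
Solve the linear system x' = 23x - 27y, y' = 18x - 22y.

x(t) = 3C_1e^(5t) - C_2e^(-4t), y(t) = 2C_1e^(5t) - C_2e^(-4t)

Coefficient matrix A = [[23, -27], [18, -22]].
Characteristic polynomial det(A - λI) = λ^2 - λ - 20 = 0.
Eigenvalues λ = 5, -4.
For λ=5: (A-λI) row 1 is [18, -27], so an eigenvector is (3, 2).
For λ=-4: (A-λI) row 1 is [27, -27], so an eigenvector is (-1, -1).
General solution: C_1e^(5t)(3,2) + C_2e^(-4t)(-1,-1).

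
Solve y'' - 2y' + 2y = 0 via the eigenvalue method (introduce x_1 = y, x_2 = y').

Let x_1 = y, x_2 = y'. Then x_1' = x_2 and x_2' = -2x_1 + 2x_2.
A = [[0,1],[-2,2]]; det(A-λI) = λ^2 - 2λ + 2.
Eigenvalues λ = 1 ± i.

y(t) = K_1e^(t)cos(t) + K_2e^(t)sin(t)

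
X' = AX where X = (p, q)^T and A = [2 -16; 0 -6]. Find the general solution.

Coefficient matrix A = [[2, -16], [0, -6]].
Characteristic polynomial det(A - λI) = λ^2 + 4λ - 12 = 0.
Eigenvalues λ = -6, 2.
For λ=-6: (A-λI) row 1 is [8, -16], so an eigenvector is (-2, -1).
For λ=2: (A-λI) row 1 is [0, -16], so an eigenvector is (-1, 0).
General solution: c_1e^(-6t)(-2,-1) + c_2e^(2t)(-1,0).

p(t) = -2c_1e^(-6t) - c_2e^(2t), q(t) = -c_1e^(-6t)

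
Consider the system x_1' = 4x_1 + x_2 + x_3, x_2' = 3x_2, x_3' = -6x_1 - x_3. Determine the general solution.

Coefficient matrix A = [[4, 1, 1], [0, 3, 0], [-6, 0, -1]].
det(A - λI) = 0 gives eigenvalues λ = 1, 3, 2.
For λ=1: eigenvector (-1,0,3).
For λ=3: eigenvector (2,1,-3).
For λ=2: eigenvector (-1,0,2).
General solution: C_1e^(t)(-1,0,3) + C_2e^(3t)(2,1,-3) + C_3e^(2t)(-1,0,2).

x_1(t) = -C_1e^(t) + 2C_2e^(3t) - C_3e^(2t), x_2(t) = C_2e^(3t), x_3(t) = 3C_1e^(t) - 3C_2e^(3t) + 2C_3e^(2t)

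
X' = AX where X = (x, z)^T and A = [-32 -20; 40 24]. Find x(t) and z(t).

Coefficient matrix A = [[-32, -20], [40, 24]].
Characteristic polynomial det(A - λI) = λ^2 + 8λ + 32 = 0.
Eigenvalues λ = -4 ± 4i (complex conjugate pair).
For λ=-4+4i: an eigenvector is (-2,3) - i(-1,1) = (-2 + i, 3 - i).
A real fundamental pair from Re and Im of e^((-4+4i)t)v: X_1 = e^(-4t)(cos(4t)·(-2,3) + sin(4t)·(-1,1)), X_2 = e^(-4t)(sin(4t)·(-2,3) - cos(4t)·(-1,1)).
General solution: C_1X_1 + C_2X_2.

x(t) = -C_1e^(-4t)sin(4t) - 2C_1e^(-4t)cos(4t) - 2C_2e^(-4t)sin(4t) + C_2e^(-4t)cos(4t), z(t) = C_1e^(-4t)sin(4t) + 3C_1e^(-4t)cos(4t) + 3C_2e^(-4t)sin(4t) - C_2e^(-4t)cos(4t)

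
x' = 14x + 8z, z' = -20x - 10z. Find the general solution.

x(t) = K_1e^(2t)sin(4t) - K_1e^(2t)cos(4t) - K_2e^(2t)sin(4t) - K_2e^(2t)cos(4t), z(t) = -K_1e^(2t)sin(4t) + 2K_1e^(2t)cos(4t) + 2K_2e^(2t)sin(4t) + K_2e^(2t)cos(4t)

Coefficient matrix A = [[14, 8], [-20, -10]].
Characteristic polynomial det(A - λI) = λ^2 - 4λ + 20 = 0.
Eigenvalues λ = 2 ± 4i (complex conjugate pair).
For λ=2+4i: an eigenvector is (-1,2) - i(1,-1) = (-1 - i, 2 + i).
A real fundamental pair from Re and Im of e^((2+4i)t)v: X_1 = e^(2t)(cos(4t)·(-1,2) + sin(4t)·(1,-1)), X_2 = e^(2t)(sin(4t)·(-1,2) - cos(4t)·(1,-1)).
General solution: K_1X_1 + K_2X_2.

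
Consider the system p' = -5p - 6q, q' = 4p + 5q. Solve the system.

Coefficient matrix A = [[-5, -6], [4, 5]].
Characteristic polynomial det(A - λI) = λ^2 - 1 = 0.
Eigenvalues λ = 1, -1.
For λ=1: (A-λI) row 1 is [-6, -6], so an eigenvector is (1, -1).
For λ=-1: (A-λI) row 1 is [-4, -6], so an eigenvector is (3, -2).
General solution: K_1e^(t)(1,-1) + K_2e^(-t)(3,-2).

p(t) = K_1e^(t) + 3K_2e^(-t), q(t) = -K_1e^(t) - 2K_2e^(-t)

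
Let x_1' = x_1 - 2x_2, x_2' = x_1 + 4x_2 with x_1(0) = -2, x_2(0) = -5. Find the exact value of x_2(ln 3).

A = [[1,-2],[1,4]]; eigenvalues λ = 2, 3.
Eigenvectors: (2,-1) for λ=2, (1,-1) for λ=3.
From the initial condition, c_1 = -7, c_2 = 12.
x_2(ln 3) = (-7)(3^2)(-1) + (12)(3^3)(-1) = -261.

-261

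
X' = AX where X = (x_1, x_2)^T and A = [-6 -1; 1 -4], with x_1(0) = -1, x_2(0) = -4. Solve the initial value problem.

x_1(t) = 5te^(-5t) - e^(-5t), x_2(t) = -5te^(-5t) - 4e^(-5t)

Coefficient matrix A = [[-6, -1], [1, -4]].
Characteristic polynomial det(A - λI) = λ^2 + 10λ + 25 = 0.
Single eigenvalue λ = -5 with algebraic multiplicity 2.
Eigenvector v = (-1,1); generalized eigenvector w with (A-λI)w=v is (-2,3).
General solution: e^(-5t)[K_1·v + K_2·(t·v + w)].
Applying x_1(0)=-1, x_2(0)=-4 gives K_1=11, K_2=-5.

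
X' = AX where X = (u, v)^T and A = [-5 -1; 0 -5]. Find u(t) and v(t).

Coefficient matrix A = [[-5, -1], [0, -5]].
Characteristic polynomial det(A - λI) = λ^2 + 10λ + 25 = 0.
Single eigenvalue λ = -5 with algebraic multiplicity 2.
Eigenvector v = (1,0); generalized eigenvector w with (A-λI)w=v is (-2,-1).
General solution: e^(-5t)[K_1·v + K_2·(t·v + w)].

u(t) = K_1e^(-5t) + K_2te^(-5t) - 2K_2e^(-5t), v(t) = -K_2e^(-5t)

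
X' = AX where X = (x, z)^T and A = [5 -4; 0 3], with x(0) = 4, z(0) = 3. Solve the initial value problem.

x(t) = -2e^(5t) + 6e^(3t), z(t) = 3e^(3t)

Coefficient matrix A = [[5, -4], [0, 3]].
Characteristic polynomial det(A - λI) = λ^2 - 8λ + 15 = 0.
Eigenvalues λ = 5, 3.
For λ=5: (A-λI) row 1 is [0, -4], so an eigenvector is (-1, 0).
For λ=3: (A-λI) row 1 is [2, -4], so an eigenvector is (2, 1).
General solution: C_1e^(5t)(-1,0) + C_2e^(3t)(2,1).
Applying x(0)=4, z(0)=3 gives C_1=2, C_2=3.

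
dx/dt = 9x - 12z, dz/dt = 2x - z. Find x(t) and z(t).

x(t) = 3c_1e^(5t) + 2c_2e^(3t), z(t) = c_1e^(5t) + c_2e^(3t)

Coefficient matrix A = [[9, -12], [2, -1]].
Characteristic polynomial det(A - λI) = λ^2 - 8λ + 15 = 0.
Eigenvalues λ = 5, 3.
For λ=5: (A-λI) row 1 is [4, -12], so an eigenvector is (3, 1).
For λ=3: (A-λI) row 1 is [6, -12], so an eigenvector is (2, 1).
General solution: c_1e^(5t)(3,1) + c_2e^(3t)(2,1).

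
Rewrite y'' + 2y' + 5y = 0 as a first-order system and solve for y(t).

y(t) = K_1e^(-t)cos(2t) + K_2e^(-t)sin(2t)

Let x_1 = y, x_2 = y'. Then x_1' = x_2 and x_2' = -5x_1 - 2x_2.
A = [[0,1],[-5,-2]]; det(A-λI) = λ^2 + 2λ + 5.
Eigenvalues λ = -1 ± 2i.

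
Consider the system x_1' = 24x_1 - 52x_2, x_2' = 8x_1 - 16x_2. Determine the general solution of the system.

x_1(t) = 2K_1e^(4t)sin(4t) + 3K_1e^(4t)cos(4t) + 3K_2e^(4t)sin(4t) - 2K_2e^(4t)cos(4t), x_2(t) = K_1e^(4t)sin(4t) + K_1e^(4t)cos(4t) + K_2e^(4t)sin(4t) - K_2e^(4t)cos(4t)

Coefficient matrix A = [[24, -52], [8, -16]].
Characteristic polynomial det(A - λI) = λ^2 - 8λ + 32 = 0.
Eigenvalues λ = 4 ± 4i (complex conjugate pair).
For λ=4+4i: an eigenvector is (3,1) - i(2,1) = (3 - 2i, 1 - i).
A real fundamental pair from Re and Im of e^((4+4i)t)v: X_1 = e^(4t)(cos(4t)·(3,1) + sin(4t)·(2,1)), X_2 = e^(4t)(sin(4t)·(3,1) - cos(4t)·(2,1)).
General solution: K_1X_1 + K_2X_2.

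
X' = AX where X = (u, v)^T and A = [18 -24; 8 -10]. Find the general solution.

Coefficient matrix A = [[18, -24], [8, -10]].
Characteristic polynomial det(A - λI) = λ^2 - 8λ + 12 = 0.
Eigenvalues λ = 2, 6.
For λ=2: (A-λI) row 1 is [16, -24], so an eigenvector is (3, 2).
For λ=6: (A-λI) row 1 is [12, -24], so an eigenvector is (-2, -1).
General solution: C_1e^(2t)(3,2) + C_2e^(6t)(-2,-1).

u(t) = 3C_1e^(2t) - 2C_2e^(6t), v(t) = 2C_1e^(2t) - C_2e^(6t)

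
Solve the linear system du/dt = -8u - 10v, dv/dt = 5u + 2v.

u(t) = C_1e^(-3t)sin(5t) + C_1e^(-3t)cos(5t) + C_2e^(-3t)sin(5t) - C_2e^(-3t)cos(5t), v(t) = -C_1e^(-3t)cos(5t) - C_2e^(-3t)sin(5t)

Coefficient matrix A = [[-8, -10], [5, 2]].
Characteristic polynomial det(A - λI) = λ^2 + 6λ + 34 = 0.
Eigenvalues λ = -3 ± 5i (complex conjugate pair).
For λ=-3+5i: an eigenvector is (1,-1) - i(1,0) = (1 - i, -1).
A real fundamental pair from Re and Im of e^((-3+5i)t)v: X_1 = e^(-3t)(cos(5t)·(1,-1) + sin(5t)·(1,0)), X_2 = e^(-3t)(sin(5t)·(1,-1) - cos(5t)·(1,0)).
General solution: C_1X_1 + C_2X_2.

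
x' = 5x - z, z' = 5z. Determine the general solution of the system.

x(t) = -C_1e^(5t) - C_2te^(5t) + 3C_2e^(5t), z(t) = C_2e^(5t)

Coefficient matrix A = [[5, -1], [0, 5]].
Characteristic polynomial det(A - λI) = λ^2 - 10λ + 25 = 0.
Single eigenvalue λ = 5 with algebraic multiplicity 2.
Eigenvector v = (-1,0); generalized eigenvector w with (A-λI)w=v is (3,1).
General solution: e^(5t)[C_1·v + C_2·(t·v + w)].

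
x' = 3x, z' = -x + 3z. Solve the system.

x(t) = c_2e^(3t), z(t) = -c_1e^(3t) - c_2te^(3t) + c_2e^(3t)

Coefficient matrix A = [[3, 0], [-1, 3]].
Characteristic polynomial det(A - λI) = λ^2 - 6λ + 9 = 0.
Single eigenvalue λ = 3 with algebraic multiplicity 2.
Eigenvector v = (0,-1); generalized eigenvector w with (A-λI)w=v is (1,1).
General solution: e^(3t)[c_1·v + c_2·(t·v + w)].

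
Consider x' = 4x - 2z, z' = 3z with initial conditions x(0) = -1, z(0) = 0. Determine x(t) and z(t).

Coefficient matrix A = [[4, -2], [0, 3]].
Characteristic polynomial det(A - λI) = λ^2 - 7λ + 12 = 0.
Eigenvalues λ = 4, 3.
For λ=4: (A-λI) row 1 is [0, -2], so an eigenvector is (-1, 0).
For λ=3: (A-λI) row 1 is [1, -2], so an eigenvector is (-2, -1).
General solution: K_1e^(4t)(-1,0) + K_2e^(3t)(-2,-1).
Applying x(0)=-1, z(0)=0 gives K_1=1, K_2=0.

x(t) = -e^(4t), z(t) = 0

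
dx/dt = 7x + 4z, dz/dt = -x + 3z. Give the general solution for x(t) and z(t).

Coefficient matrix A = [[7, 4], [-1, 3]].
Characteristic polynomial det(A - λI) = λ^2 - 10λ + 25 = 0.
Single eigenvalue λ = 5 with algebraic multiplicity 2.
Eigenvector v = (-2,1); generalized eigenvector w with (A-λI)w=v is (3,-2).
General solution: e^(5t)[C_1·v + C_2·(t·v + w)].

x(t) = -2C_1e^(5t) - 2C_2te^(5t) + 3C_2e^(5t), z(t) = C_1e^(5t) + C_2te^(5t) - 2C_2e^(5t)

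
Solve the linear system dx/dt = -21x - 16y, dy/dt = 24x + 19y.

Coefficient matrix A = [[-21, -16], [24, 19]].
Characteristic polynomial det(A - λI) = λ^2 + 2λ - 15 = 0.
Eigenvalues λ = -5, 3.
For λ=-5: (A-λI) row 1 is [-16, -16], so an eigenvector is (-1, 1).
For λ=3: (A-λI) row 1 is [-24, -16], so an eigenvector is (-2, 3).
General solution: c_1e^(-5t)(-1,1) + c_2e^(3t)(-2,3).

x(t) = -c_1e^(-5t) - 2c_2e^(3t), y(t) = c_1e^(-5t) + 3c_2e^(3t)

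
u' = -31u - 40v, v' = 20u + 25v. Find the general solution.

u(t) = 3c_1e^(-3t)sin(4t) + c_1e^(-3t)cos(4t) + c_2e^(-3t)sin(4t) - 3c_2e^(-3t)cos(4t), v(t) = -2c_1e^(-3t)sin(4t) - c_1e^(-3t)cos(4t) - c_2e^(-3t)sin(4t) + 2c_2e^(-3t)cos(4t)

Coefficient matrix A = [[-31, -40], [20, 25]].
Characteristic polynomial det(A - λI) = λ^2 + 6λ + 25 = 0.
Eigenvalues λ = -3 ± 4i (complex conjugate pair).
For λ=-3+4i: an eigenvector is (1,-1) - i(3,-2) = (1 - 3i, -1 + 2i).
A real fundamental pair from Re and Im of e^((-3+4i)t)v: X_1 = e^(-3t)(cos(4t)·(1,-1) + sin(4t)·(3,-2)), X_2 = e^(-3t)(sin(4t)·(1,-1) - cos(4t)·(3,-2)).
General solution: c_1X_1 + c_2X_2.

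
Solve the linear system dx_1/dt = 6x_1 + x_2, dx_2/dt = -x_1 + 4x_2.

Coefficient matrix A = [[6, 1], [-1, 4]].
Characteristic polynomial det(A - λI) = λ^2 - 10λ + 25 = 0.
Single eigenvalue λ = 5 with algebraic multiplicity 2.
Eigenvector v = (1,-1); generalized eigenvector w with (A-λI)w=v is (3,-2).
General solution: e^(5t)[C_1·v + C_2·(t·v + w)].

x_1(t) = C_1e^(5t) + C_2te^(5t) + 3C_2e^(5t), x_2(t) = -C_1e^(5t) - C_2te^(5t) - 2C_2e^(5t)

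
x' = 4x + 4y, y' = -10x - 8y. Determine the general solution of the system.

Coefficient matrix A = [[4, 4], [-10, -8]].
Characteristic polynomial det(A - λI) = λ^2 + 4λ + 8 = 0.
Eigenvalues λ = -2 ± 2i (complex conjugate pair).
For λ=-2+2i: an eigenvector is (-1,1) - i(-1,2) = (-1 + i, 1 - 2i).
A real fundamental pair from Re and Im of e^((-2+2i)t)v: X_1 = e^(-2t)(cos(2t)·(-1,1) + sin(2t)·(-1,2)), X_2 = e^(-2t)(sin(2t)·(-1,1) - cos(2t)·(-1,2)).
General solution: C_1X_1 + C_2X_2.

x(t) = -C_1e^(-2t)sin(2t) - C_1e^(-2t)cos(2t) - C_2e^(-2t)sin(2t) + C_2e^(-2t)cos(2t), y(t) = 2C_1e^(-2t)sin(2t) + C_1e^(-2t)cos(2t) + C_2e^(-2t)sin(2t) - 2C_2e^(-2t)cos(2t)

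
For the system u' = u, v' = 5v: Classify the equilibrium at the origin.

A = [[1,0],[0,5]]; det(A-λI) = λ^2 - 6λ + 5.
λ = 5, 1: both positive.

unstable node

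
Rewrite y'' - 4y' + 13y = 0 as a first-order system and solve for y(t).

y(t) = C_1e^(2t)cos(3t) + C_2e^(2t)sin(3t)

Let x_1 = y, x_2 = y'. Then x_1' = x_2 and x_2' = -13x_1 + 4x_2.
A = [[0,1],[-13,4]]; det(A-λI) = λ^2 - 4λ + 13.
Eigenvalues λ = 2 ± 3i.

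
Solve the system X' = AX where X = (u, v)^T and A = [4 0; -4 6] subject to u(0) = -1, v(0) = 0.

u(t) = -e^(4t), v(t) = 2e^(6t) - 2e^(4t)

Coefficient matrix A = [[4, 0], [-4, 6]].
Characteristic polynomial det(A - λI) = λ^2 - 10λ + 24 = 0.
Eigenvalues λ = 6, 4.
For λ=6: (A-λI) row 1 is [-2, 0], so an eigenvector is (0, -1).
For λ=4: (A-λI) row 2 is [-4, 2], so an eigenvector is (1, 2).
General solution: C_1e^(6t)(0,-1) + C_2e^(4t)(1,2).
Applying u(0)=-1, v(0)=0 gives C_1=-2, C_2=-1.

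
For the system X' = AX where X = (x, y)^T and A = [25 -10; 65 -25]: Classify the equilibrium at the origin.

A = [[25,-10],[65,-25]]; det(A-λI) = λ^2 + 25.
λ = 0 ± 5i: zero real part.

center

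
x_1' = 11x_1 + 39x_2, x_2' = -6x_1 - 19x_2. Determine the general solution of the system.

x_1(t) = 2C_1e^(-4t)sin(3t) + 3C_1e^(-4t)cos(3t) + 3C_2e^(-4t)sin(3t) - 2C_2e^(-4t)cos(3t), x_2(t) = -C_1e^(-4t)sin(3t) - C_1e^(-4t)cos(3t) - C_2e^(-4t)sin(3t) + C_2e^(-4t)cos(3t)

Coefficient matrix A = [[11, 39], [-6, -19]].
Characteristic polynomial det(A - λI) = λ^2 + 8λ + 25 = 0.
Eigenvalues λ = -4 ± 3i (complex conjugate pair).
For λ=-4+3i: an eigenvector is (3,-1) - i(2,-1) = (3 - 2i, -1 + i).
A real fundamental pair from Re and Im of e^((-4+3i)t)v: X_1 = e^(-4t)(cos(3t)·(3,-1) + sin(3t)·(2,-1)), X_2 = e^(-4t)(sin(3t)·(3,-1) - cos(3t)·(2,-1)).
General solution: C_1X_1 + C_2X_2.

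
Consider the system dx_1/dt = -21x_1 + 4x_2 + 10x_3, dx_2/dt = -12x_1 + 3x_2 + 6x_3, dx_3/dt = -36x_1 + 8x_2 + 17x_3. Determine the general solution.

x_1(t) = c_1e^(3t) + c_2e^(-t) - 3c_3e^(-3t), x_2(t) = c_1e^(3t) - c_3e^(-3t), x_3(t) = 2c_1e^(3t) + 2c_2e^(-t) - 5c_3e^(-3t)

Coefficient matrix A = [[-21, 4, 10], [-12, 3, 6], [-36, 8, 17]].
det(A - λI) = 0 gives eigenvalues λ = 3, -1, -3.
For λ=3: eigenvector (1,1,2).
For λ=-1: eigenvector (1,0,2).
For λ=-3: eigenvector (-3,-1,-5).
General solution: c_1e^(3t)(1,1,2) + c_2e^(-t)(1,0,2) + c_3e^(-3t)(-3,-1,-5).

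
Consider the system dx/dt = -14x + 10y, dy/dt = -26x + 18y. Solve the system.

x(t) = c_1e^(2t)sin(2t) - 2c_1e^(2t)cos(2t) - 2c_2e^(2t)sin(2t) - c_2e^(2t)cos(2t), y(t) = 2c_1e^(2t)sin(2t) - 3c_1e^(2t)cos(2t) - 3c_2e^(2t)sin(2t) - 2c_2e^(2t)cos(2t)

Coefficient matrix A = [[-14, 10], [-26, 18]].
Characteristic polynomial det(A - λI) = λ^2 - 4λ + 8 = 0.
Eigenvalues λ = 2 ± 2i (complex conjugate pair).
For λ=2+2i: an eigenvector is (-2,-3) - i(1,2) = (-2 - i, -3 - 2i).
A real fundamental pair from Re and Im of e^((2+2i)t)v: X_1 = e^(2t)(cos(2t)·(-2,-3) + sin(2t)·(1,2)), X_2 = e^(2t)(sin(2t)·(-2,-3) - cos(2t)·(1,2)).
General solution: c_1X_1 + c_2X_2.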